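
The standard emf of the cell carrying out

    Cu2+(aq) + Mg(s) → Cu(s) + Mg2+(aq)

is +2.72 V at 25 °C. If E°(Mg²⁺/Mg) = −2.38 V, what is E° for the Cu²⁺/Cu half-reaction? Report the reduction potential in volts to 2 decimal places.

In the reaction as written the Cu²⁺/Cu couple is reduced (cathode) and Mg²⁺/Mg is oxidized (anode), so E°cell = E°(Cu²⁺/Cu) − E°(Mg²⁺/Mg).
E°(Cu²⁺/Cu) = E°cell + E°(anode) = +2.72 + (−2.38) = +0.34 V.

+0.34 V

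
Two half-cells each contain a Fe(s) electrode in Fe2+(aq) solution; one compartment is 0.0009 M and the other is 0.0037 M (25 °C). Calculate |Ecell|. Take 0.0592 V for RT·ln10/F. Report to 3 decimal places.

0.018 V

For a concentration cell E°cell = 0, since both electrodes use the same couple.
The compartment with the higher Fe2+(aq) concentration (0.0037 M) acts as the cathode; ions are reduced there and produced at the dilute (0.0009 M) anode.
With n = 2, Ecell = −(0.0592/2)·log([dilute]/[conc]) = −(0.0592/2)·log(0.0009/0.0037) = +0.018 V.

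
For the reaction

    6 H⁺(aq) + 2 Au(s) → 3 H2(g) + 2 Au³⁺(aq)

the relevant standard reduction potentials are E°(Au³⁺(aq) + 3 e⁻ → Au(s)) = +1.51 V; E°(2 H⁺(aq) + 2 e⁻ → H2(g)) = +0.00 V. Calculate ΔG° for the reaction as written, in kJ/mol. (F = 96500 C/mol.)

In the reaction as written H⁺(aq) is reduced, so the 2H⁺/H₂ couple is the cathode and Au³⁺/Au is the anode.
E°cell = +0.00 − (+1.51) = −1.51 V; balancing electrons gives n = 6.
ΔG° = −nFE°cell = −(6)(96500)(−1.51) J/mol = +874 kJ/mol.

+874 kJ/mol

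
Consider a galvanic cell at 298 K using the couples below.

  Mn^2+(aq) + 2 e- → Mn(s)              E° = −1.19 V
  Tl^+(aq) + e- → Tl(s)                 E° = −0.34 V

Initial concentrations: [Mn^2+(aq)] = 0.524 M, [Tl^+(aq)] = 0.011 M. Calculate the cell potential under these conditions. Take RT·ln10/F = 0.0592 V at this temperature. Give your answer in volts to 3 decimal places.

The Tl⁺/Tl couple has the more positive E°, so it is the cathode; Mn²⁺/Mn is the anode.
E°cell = E°cat − E°an = −0.34 − (−1.19) = +0.85 V; n = 2.
Balancing gives 2 Tl^+(aq) + Mn(s) → 2 Tl(s) + Mn^2+(aq); hence Q = [Mn^2+(aq)] / [Tl^+(aq)]^2 = 4.33×10^3 (log Q = 3.637).
Applying E = E° − (RT ln10/nF)·log Q gives +0.85 − (0.0592/2)(3.637) = +0.742 V.

+0.742 V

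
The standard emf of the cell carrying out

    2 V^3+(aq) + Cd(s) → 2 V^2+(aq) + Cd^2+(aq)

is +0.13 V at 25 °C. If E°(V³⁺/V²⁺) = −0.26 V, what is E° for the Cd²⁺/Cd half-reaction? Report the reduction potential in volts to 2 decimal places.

In the reaction as written the V³⁺/V²⁺ couple is reduced (cathode) and Cd²⁺/Cd is oxidized (anode), so E°cell = E°(V³⁺/V²⁺) − E°(Cd²⁺/Cd).
E°(Cd²⁺/Cd) = E°(cathode) − E°cell = −0.26 − (+0.13) = −0.39 V.

−0.39 V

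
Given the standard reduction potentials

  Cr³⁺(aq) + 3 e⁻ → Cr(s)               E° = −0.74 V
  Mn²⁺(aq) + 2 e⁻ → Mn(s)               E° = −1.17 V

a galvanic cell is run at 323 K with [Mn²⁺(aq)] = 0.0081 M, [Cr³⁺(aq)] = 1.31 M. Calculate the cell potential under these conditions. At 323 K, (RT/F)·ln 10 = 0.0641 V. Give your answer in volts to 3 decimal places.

+0.500 V

The Cr³⁺/Cr couple has the more positive E°, so it is the cathode; Mn²⁺/Mn is the anode.
E°cell = −0.74 − (−1.17) = +0.43 V, with n = 6 electrons transferred.
For the overall reaction 2 Cr³⁺(aq) + 3 Mn(s) → 2 Cr(s) + 3 Mn²⁺(aq), Q = [Mn²⁺(aq)]^3 / [Cr³⁺(aq)]^2 = 3.1×10^−7, giving log Q = −6.509.
E = E° − (0.0641/n)·log Q = +0.43 − (0.0641/6)(−6.509) = +0.500 V.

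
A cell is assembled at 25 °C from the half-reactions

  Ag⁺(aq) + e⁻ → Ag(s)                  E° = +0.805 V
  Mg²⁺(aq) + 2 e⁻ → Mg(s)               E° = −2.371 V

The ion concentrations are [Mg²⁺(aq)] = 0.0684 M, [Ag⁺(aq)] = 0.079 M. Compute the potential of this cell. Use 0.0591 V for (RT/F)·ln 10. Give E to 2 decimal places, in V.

+3.15 V

The Ag⁺/Ag couple has the more positive E°, so it is the cathode; Mg²⁺/Mg is the anode.
E°cell = +0.805 − (−2.371) = +3.176 V, with n = 2 electrons transferred.
Balancing gives 2 Ag⁺(aq) + Mg(s) → 2 Ag(s) + Mg²⁺(aq); hence Q = [Mg²⁺(aq)] / [Ag⁺(aq)]^2 = 11 (log Q = 1.040).
By the Nernst equation, E = +3.176 − (0.0591/2)·(1.040) = +3.15 V.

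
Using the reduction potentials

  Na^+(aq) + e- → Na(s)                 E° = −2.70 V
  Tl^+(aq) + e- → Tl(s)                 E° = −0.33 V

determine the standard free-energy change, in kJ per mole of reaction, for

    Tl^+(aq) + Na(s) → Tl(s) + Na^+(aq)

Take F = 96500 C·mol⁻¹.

In the reaction as written Tl^+(aq) is reduced, so the Tl⁺/Tl couple is the cathode and Na⁺/Na is the anode.
E°cell = −0.33 − (−2.70) = +2.37 V; balancing electrons gives n = 1.
ΔG° = −nFE°cell = −(1)(96500)(+2.37) J/mol = −229 kJ/mol.

−229 kJ/mol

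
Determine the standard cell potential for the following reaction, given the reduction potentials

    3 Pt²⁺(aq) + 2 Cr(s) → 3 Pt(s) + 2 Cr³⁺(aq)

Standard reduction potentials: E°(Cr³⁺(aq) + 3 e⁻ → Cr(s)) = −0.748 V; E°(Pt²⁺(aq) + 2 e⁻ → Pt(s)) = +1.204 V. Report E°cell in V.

In the reaction as written, Pt²⁺(aq) is reduced (cathode) and Cr³⁺(aq) is produced by oxidation at the anode.
E°cell = E°(cathode) − E°(anode) = +1.204 − (−0.748) = +1.952 V.

+1.952 V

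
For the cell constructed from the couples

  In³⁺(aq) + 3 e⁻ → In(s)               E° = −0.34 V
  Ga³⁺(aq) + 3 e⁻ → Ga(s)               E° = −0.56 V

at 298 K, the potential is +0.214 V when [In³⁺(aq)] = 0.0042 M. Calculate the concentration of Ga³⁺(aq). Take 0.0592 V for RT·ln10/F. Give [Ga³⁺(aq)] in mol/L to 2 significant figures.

With In³⁺/In at the cathode and Ga³⁺/Ga at the anode, E°cell = −0.34 − (−0.56) = +0.22 V (n = 3).
From the Nernst equation, log Q = n(E° − E)/0.0592 = 3·(+0.22 − (+0.214))/0.0592 = 0.304.
For In³⁺(aq) + Ga(s) → In(s) + Ga³⁺(aq), the reaction quotient is Q = [Ga³⁺(aq)] / [In³⁺(aq)].
Substituting the known concentrations and solving, log [Ga³⁺(aq)] = −2.073 and [Ga³⁺(aq)] = 0.0085 M.

0.0085 M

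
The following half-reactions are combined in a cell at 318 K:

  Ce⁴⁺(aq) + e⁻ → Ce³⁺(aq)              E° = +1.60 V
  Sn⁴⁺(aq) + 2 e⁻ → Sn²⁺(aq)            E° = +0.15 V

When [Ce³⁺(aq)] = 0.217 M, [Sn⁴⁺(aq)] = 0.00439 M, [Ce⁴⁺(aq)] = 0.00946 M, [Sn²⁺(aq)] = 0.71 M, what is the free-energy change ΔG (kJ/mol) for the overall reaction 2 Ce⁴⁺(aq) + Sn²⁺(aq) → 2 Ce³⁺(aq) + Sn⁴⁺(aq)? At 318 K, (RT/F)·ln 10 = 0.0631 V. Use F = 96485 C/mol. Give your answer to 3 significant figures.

The standard cell potential is +1.60 − (+0.15) = +1.45 V, with n = 2 electrons in the balanced equation.
The reaction quotient is ([Ce³⁺(aq)]^2·[Sn⁴⁺(aq)]) / ([Ce⁴⁺(aq)]^2·[Sn²⁺(aq)]) = 3.25; by Nernst, E = +1.45 − (0.0631/2)(0.512) = +1.4338 V.
ΔG = −nFE = −(2)(96485)(+1.4338) J/mol = −277 kJ/mol.

−277 kJ/mol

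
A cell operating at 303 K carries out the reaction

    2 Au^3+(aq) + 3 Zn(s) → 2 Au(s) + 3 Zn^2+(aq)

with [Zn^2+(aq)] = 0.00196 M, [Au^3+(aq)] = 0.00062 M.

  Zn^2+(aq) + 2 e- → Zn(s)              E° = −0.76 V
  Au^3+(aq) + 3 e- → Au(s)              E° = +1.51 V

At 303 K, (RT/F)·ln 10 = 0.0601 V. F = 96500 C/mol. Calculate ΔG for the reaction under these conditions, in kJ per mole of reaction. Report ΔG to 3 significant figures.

E°cell = +1.51 − (−0.76) = +2.27 V; the balanced reaction transfers n = 6 electrons.
The reaction quotient is [Zn^2+(aq)]^3 / [Au^3+(aq)]^2 = 0.0196; by Nernst, E = +2.27 − (0.0601/6)(−1.708) = +2.2871 V.
Finally ΔG = −nFE = −(6)(96500 C/mol)(+2.2871 V) = −1320 kJ/mol.

−1320 kJ/mol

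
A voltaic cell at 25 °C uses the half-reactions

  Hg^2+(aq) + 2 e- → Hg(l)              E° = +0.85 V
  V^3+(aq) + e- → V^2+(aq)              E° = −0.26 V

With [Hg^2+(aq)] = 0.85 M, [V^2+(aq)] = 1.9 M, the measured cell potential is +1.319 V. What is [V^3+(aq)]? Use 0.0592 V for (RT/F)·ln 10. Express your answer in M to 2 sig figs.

0.00052 M

With Hg²⁺/Hg at the cathode and V³⁺/V²⁺ at the anode, E°cell = +0.85 − (−0.26) = +1.11 V (n = 2).
Since E = E° − (0.0592/n)·log Q, log Q = n(E° − E)/0.0592 = −7.061.
Balancing electrons gives Hg^2+(aq) + 2 V^2+(aq) → Hg(l) + 2 V^3+(aq); thus Q = [V^3+(aq)]^2 / ([Hg^2+(aq)]·[V^2+(aq)]^2).
Substituting the known concentrations and solving, log [V^3+(aq)] = −3.287 and [V^3+(aq)] = 0.00052 M.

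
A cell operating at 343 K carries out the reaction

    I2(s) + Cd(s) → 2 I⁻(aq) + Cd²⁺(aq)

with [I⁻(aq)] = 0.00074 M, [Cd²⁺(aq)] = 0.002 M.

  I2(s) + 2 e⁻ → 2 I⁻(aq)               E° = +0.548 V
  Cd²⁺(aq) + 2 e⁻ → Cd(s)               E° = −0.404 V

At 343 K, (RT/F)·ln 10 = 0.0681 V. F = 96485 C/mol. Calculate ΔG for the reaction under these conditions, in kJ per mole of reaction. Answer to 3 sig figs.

E°cell = +0.548 − (−0.404) = +0.952 V; the balanced reaction transfers n = 2 electrons.
Here Q = [I⁻(aq)]^2·[Cd²⁺(aq)] = 1.1×10^−9 (log Q = −8.961), giving E = +0.952 − (0.0681/2)·(−8.961) = +1.2571 V.
Then ΔG = −nFE = −2 × 96485 × +1.2571 J/mol = −243 kJ/mol.

−243 kJ/mol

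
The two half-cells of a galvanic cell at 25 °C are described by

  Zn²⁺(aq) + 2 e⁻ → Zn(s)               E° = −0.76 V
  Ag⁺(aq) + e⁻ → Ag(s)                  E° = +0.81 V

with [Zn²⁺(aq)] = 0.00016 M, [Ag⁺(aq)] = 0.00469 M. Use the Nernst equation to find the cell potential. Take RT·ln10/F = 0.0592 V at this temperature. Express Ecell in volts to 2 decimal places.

Since E°(Ag⁺/Ag) > E°(Zn²⁺/Zn), Ag⁺/Ag serves as the cathode.
E°cell = +0.81 − (−0.76) = +1.57 V, with n = 2 electrons transferred.
The balanced reaction is 2 Ag⁺(aq) + Zn(s) → 2 Ag(s) + Zn²⁺(aq), so Q = [Zn²⁺(aq)] / [Ag⁺(aq)]^2 = 7.27 and log Q = 0.862.
By the Nernst equation, E = +1.57 − (0.0592/2)·(0.862) = +1.54 V.

+1.54 V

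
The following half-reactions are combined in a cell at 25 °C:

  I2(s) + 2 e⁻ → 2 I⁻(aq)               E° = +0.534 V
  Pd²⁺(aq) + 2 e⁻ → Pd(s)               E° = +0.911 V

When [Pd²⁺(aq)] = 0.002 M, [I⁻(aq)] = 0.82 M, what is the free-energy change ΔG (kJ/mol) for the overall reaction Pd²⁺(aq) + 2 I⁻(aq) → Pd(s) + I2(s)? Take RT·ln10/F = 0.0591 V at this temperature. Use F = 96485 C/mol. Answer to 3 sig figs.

−56.4 kJ/mol

The standard cell potential is +0.911 − (+0.534) = +0.377 V, with n = 2 electrons in the balanced equation.
The reaction quotient is 1 / ([Pd²⁺(aq)]·[I⁻(aq)]^2) = 744; by Nernst, E = +0.377 − (0.0591/2)(2.871) = +0.2922 V.
ΔG = −nFE = −(2)(96485)(+0.2922) J/mol = −56.4 kJ/mol.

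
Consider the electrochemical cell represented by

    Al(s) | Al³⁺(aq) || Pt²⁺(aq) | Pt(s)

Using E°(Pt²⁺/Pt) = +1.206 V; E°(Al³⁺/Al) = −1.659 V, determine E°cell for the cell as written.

By convention the left-hand electrode in cell notation is the anode (oxidation) and the right-hand electrode is the cathode (reduction).
E°cell = E°(right) − E°(left) = +1.206 − (−1.659) = +2.865 V.

+2.865 V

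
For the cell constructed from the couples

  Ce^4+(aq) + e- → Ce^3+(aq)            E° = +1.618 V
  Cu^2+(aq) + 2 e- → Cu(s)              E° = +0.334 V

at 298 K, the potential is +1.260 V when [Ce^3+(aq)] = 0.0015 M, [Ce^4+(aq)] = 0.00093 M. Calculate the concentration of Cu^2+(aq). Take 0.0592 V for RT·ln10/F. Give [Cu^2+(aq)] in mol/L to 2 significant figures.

2.5 M

The Ce⁴⁺/Ce³⁺ couple has the larger reduction potential, so it is the cathode: E°cell = +1.618 − (+0.334) = +1.284 V and n = 2.
Since E = E° − (0.0592/n)·log Q, log Q = n(E° − E)/0.0592 = 0.811.
Balancing electrons gives 2 Ce^4+(aq) + Cu(s) → 2 Ce^3+(aq) + Cu^2+(aq); thus Q = ([Ce^3+(aq)]^2·[Cu^2+(aq)]) / [Ce^4+(aq)]^2.
Isolating [Cu^2+(aq)] in Q = 10^{0.811} yields log [Cu^2+(aq)] = 0.396, i.e. 2.5 M.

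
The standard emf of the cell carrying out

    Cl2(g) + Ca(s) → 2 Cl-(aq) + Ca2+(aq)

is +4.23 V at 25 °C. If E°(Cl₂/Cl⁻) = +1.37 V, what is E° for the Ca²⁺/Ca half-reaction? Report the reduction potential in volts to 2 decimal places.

−2.86 V

In the reaction as written the Cl₂/Cl⁻ couple is reduced (cathode) and Ca²⁺/Ca is oxidized (anode), so E°cell = E°(Cl₂/Cl⁻) − E°(Ca²⁺/Ca).
E°(Ca²⁺/Ca) = E°(cathode) − E°cell = +1.37 − (+4.23) = −2.86 V.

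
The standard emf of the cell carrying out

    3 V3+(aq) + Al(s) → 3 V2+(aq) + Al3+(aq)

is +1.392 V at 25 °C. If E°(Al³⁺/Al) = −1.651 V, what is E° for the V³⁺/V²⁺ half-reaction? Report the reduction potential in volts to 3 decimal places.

In the reaction as written the V³⁺/V²⁺ couple is reduced (cathode) and Al³⁺/Al is oxidized (anode), so E°cell = E°(V³⁺/V²⁺) − E°(Al³⁺/Al).
E°(V³⁺/V²⁺) = E°cell + E°(anode) = +1.392 + (−1.651) = −0.259 V.

−0.259 V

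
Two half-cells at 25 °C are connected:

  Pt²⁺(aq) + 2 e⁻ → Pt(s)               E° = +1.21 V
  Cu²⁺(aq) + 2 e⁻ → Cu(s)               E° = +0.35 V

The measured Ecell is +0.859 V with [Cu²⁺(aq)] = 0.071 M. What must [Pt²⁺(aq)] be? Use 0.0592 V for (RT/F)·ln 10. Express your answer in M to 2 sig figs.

0.066 M

The Pt²⁺/Pt couple has the larger reduction potential, so it is the cathode: E°cell = +1.21 − (+0.35) = +0.86 V and n = 2.
Since E = E° − (0.0592/n)·log Q, log Q = n(E° − E)/0.0592 = 0.034.
The balanced reaction is Pt²⁺(aq) + Cu(s) → Pt(s) + Cu²⁺(aq), so Q = [Cu²⁺(aq)] / [Pt²⁺(aq)].
Solving for the unknown gives log [Pt²⁺(aq)] = −1.183, so [Pt²⁺(aq)] ≈ 0.066 M.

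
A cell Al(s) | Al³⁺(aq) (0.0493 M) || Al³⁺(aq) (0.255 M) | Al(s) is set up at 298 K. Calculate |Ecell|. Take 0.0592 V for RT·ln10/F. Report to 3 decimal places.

For a concentration cell E°cell = 0, since both electrodes use the same couple.
The compartment with the higher Al³⁺(aq) concentration (0.255 M) acts as the cathode; ions are reduced there and produced at the dilute (0.0493 M) anode.
With n = 3, Ecell = −(0.0592/3)·log([dilute]/[conc]) = −(0.0592/3)·log(0.0493/0.255) = +0.014 V.

0.014 V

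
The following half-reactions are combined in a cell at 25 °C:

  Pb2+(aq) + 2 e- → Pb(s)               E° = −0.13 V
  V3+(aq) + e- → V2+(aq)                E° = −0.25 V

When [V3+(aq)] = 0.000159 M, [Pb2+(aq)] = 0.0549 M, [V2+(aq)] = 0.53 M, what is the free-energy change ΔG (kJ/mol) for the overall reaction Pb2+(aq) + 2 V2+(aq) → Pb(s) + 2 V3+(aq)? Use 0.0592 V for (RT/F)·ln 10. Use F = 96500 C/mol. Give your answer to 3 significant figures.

The standard cell potential is −0.13 − (−0.25) = +0.12 V, with n = 2 electrons in the balanced equation.
Here Q = [V3+(aq)]^2 / ([Pb2+(aq)]·[V2+(aq)]^2) = 1.64×10^−6 (log Q = −5.785), giving E = +0.12 − (0.0592/2)·(−5.785) = +0.2912 V.
Finally ΔG = −nFE = −(2)(96500 C/mol)(+0.2912 V) = −56.2 kJ/mol.

−56.2 kJ/mol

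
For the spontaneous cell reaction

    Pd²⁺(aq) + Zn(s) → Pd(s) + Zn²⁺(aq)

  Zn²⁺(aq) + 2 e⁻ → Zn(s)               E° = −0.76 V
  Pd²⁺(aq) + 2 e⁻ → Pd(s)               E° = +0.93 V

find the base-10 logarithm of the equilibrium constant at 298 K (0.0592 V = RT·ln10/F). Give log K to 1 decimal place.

log K = 57.1

The Pd²⁺/Pd couple is reduced (cathode); E°cell = +0.93 − (−0.76) = +1.69 V with n = 2.
At equilibrium E = 0, so log K = nE°cell / 0.0592 = (2)(+1.69) / 0.0592 = 57.1.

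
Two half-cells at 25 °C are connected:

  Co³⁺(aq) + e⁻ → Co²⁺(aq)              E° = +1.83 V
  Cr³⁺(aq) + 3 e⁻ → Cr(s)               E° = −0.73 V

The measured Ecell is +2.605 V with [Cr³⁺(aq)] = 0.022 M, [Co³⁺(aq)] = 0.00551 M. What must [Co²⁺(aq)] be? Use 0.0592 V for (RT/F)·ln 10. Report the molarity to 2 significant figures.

The Co³⁺/Co²⁺ couple has the larger reduction potential, so it is the cathode: E°cell = +1.83 − (−0.73) = +2.56 V and n = 3.
Since E = E° − (0.0592/n)·log Q, log Q = n(E° − E)/0.0592 = −2.280.
For 3 Co³⁺(aq) + Cr(s) → 3 Co²⁺(aq) + Cr³⁺(aq), the reaction quotient is Q = ([Co²⁺(aq)]^3·[Cr³⁺(aq)]) / [Co³⁺(aq)]^3.
Substituting the known concentrations and solving, log [Co²⁺(aq)] = −2.466 and [Co²⁺(aq)] = 0.0034 M.

0.0034 M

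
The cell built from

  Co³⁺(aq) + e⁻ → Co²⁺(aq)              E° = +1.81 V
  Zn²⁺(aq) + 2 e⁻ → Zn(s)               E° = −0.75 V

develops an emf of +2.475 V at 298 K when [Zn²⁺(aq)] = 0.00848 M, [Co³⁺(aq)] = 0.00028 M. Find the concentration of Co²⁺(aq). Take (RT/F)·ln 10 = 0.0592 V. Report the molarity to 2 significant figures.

0.083 M

With Co³⁺/Co²⁺ at the cathode and Zn²⁺/Zn at the anode, E°cell = +1.81 − (−0.75) = +2.56 V (n = 2).
Rearranging E = E° − (0.0592/n)·log Q gives log Q = 2(+2.56 − (+2.475))/0.0592 = 2.872.
For 2 Co³⁺(aq) + Zn(s) → 2 Co²⁺(aq) + Zn²⁺(aq), the reaction quotient is Q = ([Co²⁺(aq)]^2·[Zn²⁺(aq)]) / [Co³⁺(aq)]^2.
Isolating [Co²⁺(aq)] in Q = 10^{2.872} yields log [Co²⁺(aq)] = −1.081, i.e. 0.083 M.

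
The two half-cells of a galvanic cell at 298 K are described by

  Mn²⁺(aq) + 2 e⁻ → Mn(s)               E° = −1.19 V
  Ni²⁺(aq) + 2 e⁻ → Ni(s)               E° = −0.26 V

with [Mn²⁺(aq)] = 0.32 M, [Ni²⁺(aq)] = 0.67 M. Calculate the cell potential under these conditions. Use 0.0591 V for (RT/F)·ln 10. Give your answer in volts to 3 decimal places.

+0.939 V

The Ni²⁺/Ni couple has the more positive E°, so it is the cathode; Mn²⁺/Mn is the anode.
E°cell = −0.26 − (−1.19) = +0.93 V, with n = 2 electrons transferred.
Balancing gives Ni²⁺(aq) + Mn(s) → Ni(s) + Mn²⁺(aq); hence Q = [Mn²⁺(aq)] / [Ni²⁺(aq)] = 0.478 (log Q = −0.321).
E = E° − (0.0591/n)·log Q = +0.93 − (0.0591/2)(−0.321) = +0.939 V.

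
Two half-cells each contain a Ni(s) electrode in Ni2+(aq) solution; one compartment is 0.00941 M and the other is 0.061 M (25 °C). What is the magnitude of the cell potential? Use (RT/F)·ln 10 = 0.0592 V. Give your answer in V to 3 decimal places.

0.024 V

For a concentration cell E°cell = 0, since both electrodes use the same couple.
The compartment with the higher Ni2+(aq) concentration (0.061 M) acts as the cathode; ions are reduced there and produced at the dilute (0.00941 M) anode.
With n = 2, Ecell = −(0.0592/2)·log([dilute]/[conc]) = −(0.0592/2)·log(0.00941/0.061) = +0.024 V.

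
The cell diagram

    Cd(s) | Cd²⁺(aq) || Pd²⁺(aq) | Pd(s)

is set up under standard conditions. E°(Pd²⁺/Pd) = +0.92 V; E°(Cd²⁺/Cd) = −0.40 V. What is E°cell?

+1.32 V

By convention the left-hand electrode in cell notation is the anode (oxidation) and the right-hand electrode is the cathode (reduction).
E°cell = E°(right) − E°(left) = +0.92 − (−0.40) = +1.32 V.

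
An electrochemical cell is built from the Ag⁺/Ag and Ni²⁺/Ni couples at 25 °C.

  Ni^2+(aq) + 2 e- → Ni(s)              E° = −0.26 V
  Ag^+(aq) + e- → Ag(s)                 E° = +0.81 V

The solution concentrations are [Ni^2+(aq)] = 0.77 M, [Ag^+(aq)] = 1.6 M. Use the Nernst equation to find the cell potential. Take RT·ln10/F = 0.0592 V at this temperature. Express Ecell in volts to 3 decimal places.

+1.085 V

Since E°(Ag⁺/Ag) > E°(Ni²⁺/Ni), Ag⁺/Ag serves as the cathode.
The standard potential is +0.81 − (−0.26) = +1.07 V and the balanced reaction transfers n = 2 electrons.
The balanced reaction is 2 Ag^+(aq) + Ni(s) → 2 Ag(s) + Ni^2+(aq), so Q = [Ni^2+(aq)] / [Ag^+(aq)]^2 = 0.301 and log Q = −0.522.
E = E° − (0.0592/n)·log Q = +1.07 − (0.0592/2)(−0.522) = +1.085 V.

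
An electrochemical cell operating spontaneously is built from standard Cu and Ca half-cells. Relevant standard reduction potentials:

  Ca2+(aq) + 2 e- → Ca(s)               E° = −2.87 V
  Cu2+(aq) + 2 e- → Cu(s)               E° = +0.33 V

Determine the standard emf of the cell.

+3.20 V

The Cu²⁺/Cu couple has the higher E°, so Cu ion is reduced (cathode) and Ca is oxidized (anode).
E°cell = E°(cathode) − E°(anode) = +0.33 − (−2.87) = +3.20 V.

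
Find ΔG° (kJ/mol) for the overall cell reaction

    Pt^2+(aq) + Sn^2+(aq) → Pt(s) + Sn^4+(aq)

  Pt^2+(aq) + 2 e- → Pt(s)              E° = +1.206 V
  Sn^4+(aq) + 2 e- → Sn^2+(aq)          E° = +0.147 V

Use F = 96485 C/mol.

In the reaction as written Pt^2+(aq) is reduced, so the Pt²⁺/Pt couple is the cathode and Sn⁴⁺/Sn²⁺ is the anode.
E°cell = +1.206 − (+0.147) = +1.059 V; balancing electrons gives n = 2.
ΔG° = −nFE°cell = −(2)(96485)(+1.059) J/mol = −204 kJ/mol.

−204 kJ/mol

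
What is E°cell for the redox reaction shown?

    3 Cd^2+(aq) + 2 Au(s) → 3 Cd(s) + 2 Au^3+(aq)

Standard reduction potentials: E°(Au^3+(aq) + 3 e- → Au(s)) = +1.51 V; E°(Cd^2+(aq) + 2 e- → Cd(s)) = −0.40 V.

In the reaction as written, Cd^2+(aq) is reduced (cathode) and Au^3+(aq) is produced by oxidation at the anode.
E°cell = E°(cathode) − E°(anode) = −0.40 − (+1.51) = −1.91 V.
The negative E°cell means the reaction is non-spontaneous in the direction written.

−1.91 V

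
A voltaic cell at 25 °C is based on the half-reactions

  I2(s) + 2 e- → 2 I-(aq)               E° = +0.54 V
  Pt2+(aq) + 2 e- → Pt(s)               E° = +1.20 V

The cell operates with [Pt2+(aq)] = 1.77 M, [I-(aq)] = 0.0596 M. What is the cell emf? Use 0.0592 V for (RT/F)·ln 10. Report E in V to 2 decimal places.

+0.59 V

Since E°(Pt²⁺/Pt) > E°(I₂/I⁻), Pt²⁺/Pt serves as the cathode.
E°cell = +1.20 − (+0.54) = +0.66 V, with n = 2 electrons transferred.
Balancing gives Pt2+(aq) + 2 I-(aq) → Pt(s) + I2(s); hence Q = 1 / ([Pt2+(aq)]·[I-(aq)]^2) = 159 (log Q = 2.202).
By the Nernst equation, E = +0.66 − (0.0592/2)·(2.202) = +0.59 V.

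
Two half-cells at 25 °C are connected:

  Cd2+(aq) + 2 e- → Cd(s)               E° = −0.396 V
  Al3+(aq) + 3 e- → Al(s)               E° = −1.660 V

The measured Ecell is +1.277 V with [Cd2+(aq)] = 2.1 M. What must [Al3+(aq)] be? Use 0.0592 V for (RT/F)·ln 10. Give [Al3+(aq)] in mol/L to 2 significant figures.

0.67 M

The Cd²⁺/Cd couple has the larger reduction potential, so it is the cathode: E°cell = −0.396 − (−1.660) = +1.264 V and n = 6.
Rearranging E = E° − (0.0592/n)·log Q gives log Q = 6(+1.264 − (+1.277))/0.0592 = −1.318.
For 3 Cd2+(aq) + 2 Al(s) → 3 Cd(s) + 2 Al3+(aq), the reaction quotient is Q = [Al3+(aq)]^2 / [Cd2+(aq)]^3.
Solving for the unknown gives log [Al3+(aq)] = −0.176, so [Al3+(aq)] ≈ 0.67 M.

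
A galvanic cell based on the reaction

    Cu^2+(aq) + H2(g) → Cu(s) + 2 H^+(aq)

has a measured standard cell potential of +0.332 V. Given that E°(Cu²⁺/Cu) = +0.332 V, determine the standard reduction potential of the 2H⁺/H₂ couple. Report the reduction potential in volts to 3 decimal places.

+0.000 V

In the reaction as written the Cu²⁺/Cu couple is reduced (cathode) and 2H⁺/H₂ is oxidized (anode), so E°cell = E°(Cu²⁺/Cu) − E°(2H⁺/H₂).
E°(2H⁺/H₂) = E°(cathode) − E°cell = +0.332 − (+0.332) = +0.000 V.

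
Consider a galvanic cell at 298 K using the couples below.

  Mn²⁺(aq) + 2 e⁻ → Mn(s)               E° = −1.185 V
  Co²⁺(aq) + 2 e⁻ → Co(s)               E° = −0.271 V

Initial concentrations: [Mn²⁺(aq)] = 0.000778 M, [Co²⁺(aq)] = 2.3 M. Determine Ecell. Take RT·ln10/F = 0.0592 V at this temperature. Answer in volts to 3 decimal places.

+1.017 V

The Co²⁺/Co couple has the more positive E°, so it is the cathode; Mn²⁺/Mn is the anode.
E°cell = E°cat − E°an = −0.271 − (−1.185) = +0.914 V; n = 2.
Balancing gives Co²⁺(aq) + Mn(s) → Co(s) + Mn²⁺(aq); hence Q = [Mn²⁺(aq)] / [Co²⁺(aq)] = 0.000338 (log Q = −3.471).
Applying E = E° − (RT ln10/nF)·log Q gives +0.914 − (0.0592/2)(−3.471) = +1.017 V.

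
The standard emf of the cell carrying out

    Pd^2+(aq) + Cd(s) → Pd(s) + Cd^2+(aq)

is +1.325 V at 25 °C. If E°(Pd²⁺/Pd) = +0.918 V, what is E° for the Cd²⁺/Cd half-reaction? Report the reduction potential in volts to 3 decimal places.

−0.407 V

In the reaction as written the Pd²⁺/Pd couple is reduced (cathode) and Cd²⁺/Cd is oxidized (anode), so E°cell = E°(Pd²⁺/Pd) − E°(Cd²⁺/Cd).
E°(Cd²⁺/Cd) = E°(cathode) − E°cell = +0.918 − (+1.325) = −0.407 V.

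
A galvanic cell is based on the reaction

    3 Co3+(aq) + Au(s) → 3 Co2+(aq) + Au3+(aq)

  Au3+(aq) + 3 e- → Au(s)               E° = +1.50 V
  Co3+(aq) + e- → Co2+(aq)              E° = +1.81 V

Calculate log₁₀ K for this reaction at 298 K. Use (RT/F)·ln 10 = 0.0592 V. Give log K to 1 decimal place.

log K = 15.7

The Co³⁺/Co²⁺ couple is reduced (cathode); E°cell = +1.81 − (+1.50) = +0.31 V with n = 3.
At equilibrium E = 0, so log K = nE°cell / 0.0592 = (3)(+0.31) / 0.0592 = 15.7.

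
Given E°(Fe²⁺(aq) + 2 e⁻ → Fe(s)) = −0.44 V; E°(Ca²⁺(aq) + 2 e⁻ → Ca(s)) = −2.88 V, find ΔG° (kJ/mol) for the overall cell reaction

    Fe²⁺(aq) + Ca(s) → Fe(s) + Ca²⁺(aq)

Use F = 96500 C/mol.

In the reaction as written Fe²⁺(aq) is reduced, so the Fe²⁺/Fe couple is the cathode and Ca²⁺/Ca is the anode.
E°cell = −0.44 − (−2.88) = +2.44 V; balancing electrons gives n = 2.
ΔG° = −nFE°cell = −(2)(96500)(+2.44) J/mol = −471 kJ/mol.

−471 kJ/mol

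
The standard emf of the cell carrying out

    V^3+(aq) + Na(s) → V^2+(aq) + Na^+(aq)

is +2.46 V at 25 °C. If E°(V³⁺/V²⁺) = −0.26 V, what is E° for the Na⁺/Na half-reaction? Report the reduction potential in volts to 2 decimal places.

In the reaction as written the V³⁺/V²⁺ couple is reduced (cathode) and Na⁺/Na is oxidized (anode), so E°cell = E°(V³⁺/V²⁺) − E°(Na⁺/Na).
E°(Na⁺/Na) = E°(cathode) − E°cell = −0.26 − (+2.46) = −2.72 V.

−2.72 V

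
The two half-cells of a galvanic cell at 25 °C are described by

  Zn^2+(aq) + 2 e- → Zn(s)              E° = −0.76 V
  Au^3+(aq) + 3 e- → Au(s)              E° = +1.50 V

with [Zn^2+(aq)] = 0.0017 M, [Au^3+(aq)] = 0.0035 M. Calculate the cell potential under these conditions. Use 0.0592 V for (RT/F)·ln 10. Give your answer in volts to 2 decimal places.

+2.29 V

Au³⁺/Au is reduced (cathode, E° = +1.50 V) and Zn²⁺/Zn is oxidized (anode).
The standard potential is +1.50 − (−0.76) = +2.26 V and the balanced reaction transfers n = 6 electrons.
For the overall reaction 2 Au^3+(aq) + 3 Zn(s) → 2 Au(s) + 3 Zn^2+(aq), Q = [Zn^2+(aq)]^3 / [Au^3+(aq)]^2 = 0.000401, giving log Q = −3.397.
Applying E = E° − (RT ln10/nF)·log Q gives +2.26 − (0.0592/6)(−3.397) = +2.29 V.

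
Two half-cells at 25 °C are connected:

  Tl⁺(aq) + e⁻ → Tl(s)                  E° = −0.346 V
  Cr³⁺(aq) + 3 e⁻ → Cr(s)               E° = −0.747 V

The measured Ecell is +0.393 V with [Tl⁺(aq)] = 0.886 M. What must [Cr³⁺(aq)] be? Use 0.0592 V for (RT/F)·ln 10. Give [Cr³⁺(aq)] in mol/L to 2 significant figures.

1.8 M

The Tl⁺/Tl couple has the larger reduction potential, so it is the cathode: E°cell = −0.346 − (−0.747) = +0.401 V and n = 3.
Since E = E° − (0.0592/n)·log Q, log Q = n(E° − E)/0.0592 = 0.405.
The balanced reaction is 3 Tl⁺(aq) + Cr(s) → 3 Tl(s) + Cr³⁺(aq), so Q = [Cr³⁺(aq)] / [Tl⁺(aq)]^3.
Solving for the unknown gives log [Cr³⁺(aq)] = 0.247, so [Cr³⁺(aq)] ≈ 1.8 M.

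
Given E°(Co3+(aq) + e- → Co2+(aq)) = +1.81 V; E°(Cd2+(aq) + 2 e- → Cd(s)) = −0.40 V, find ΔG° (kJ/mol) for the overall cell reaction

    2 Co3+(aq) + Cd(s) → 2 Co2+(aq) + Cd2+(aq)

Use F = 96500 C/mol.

In the reaction as written Co3+(aq) is reduced, so the Co³⁺/Co²⁺ couple is the cathode and Cd²⁺/Cd is the anode.
E°cell = +1.81 − (−0.40) = +2.21 V; balancing electrons gives n = 2.
ΔG° = −nFE°cell = −(2)(96500)(+2.21) J/mol = −427 kJ/mol.

−427 kJ/mol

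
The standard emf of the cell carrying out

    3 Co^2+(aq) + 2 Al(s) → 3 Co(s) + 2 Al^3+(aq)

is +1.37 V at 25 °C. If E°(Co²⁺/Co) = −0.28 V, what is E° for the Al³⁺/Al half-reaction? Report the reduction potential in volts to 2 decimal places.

−1.65 V

In the reaction as written the Co²⁺/Co couple is reduced (cathode) and Al³⁺/Al is oxidized (anode), so E°cell = E°(Co²⁺/Co) − E°(Al³⁺/Al).
E°(Al³⁺/Al) = E°(cathode) − E°cell = −0.28 − (+1.37) = −1.65 V.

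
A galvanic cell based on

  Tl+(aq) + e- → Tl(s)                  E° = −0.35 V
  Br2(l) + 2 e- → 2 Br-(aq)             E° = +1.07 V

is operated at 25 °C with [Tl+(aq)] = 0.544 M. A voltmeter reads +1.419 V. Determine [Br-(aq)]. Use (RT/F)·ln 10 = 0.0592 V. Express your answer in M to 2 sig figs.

1.9 M

Br₂/Br⁻ is the cathode (higher E°); E°cell = +1.07 − (−0.35) = +1.42 V with n = 2.
Since E = E° − (0.0592/n)·log Q, log Q = n(E° − E)/0.0592 = 0.034.
For Br2(l) + 2 Tl(s) → 2 Br-(aq) + 2 Tl+(aq), the reaction quotient is Q = [Br-(aq)]^2·[Tl+(aq)]^2.
Substituting the known concentrations and solving, log [Br-(aq)] = 0.281 and [Br-(aq)] = 1.9 M.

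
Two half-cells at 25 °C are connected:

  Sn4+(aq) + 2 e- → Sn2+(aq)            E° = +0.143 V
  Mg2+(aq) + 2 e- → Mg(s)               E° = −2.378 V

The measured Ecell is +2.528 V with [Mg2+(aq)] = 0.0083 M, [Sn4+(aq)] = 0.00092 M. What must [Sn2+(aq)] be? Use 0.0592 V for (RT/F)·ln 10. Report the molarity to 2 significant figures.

0.064 M

The Sn⁴⁺/Sn²⁺ couple has the larger reduction potential, so it is the cathode: E°cell = +0.143 − (−2.378) = +2.521 V and n = 2.
From the Nernst equation, log Q = n(E° − E)/0.0592 = 2·(+2.521 − (+2.528))/0.0592 = −0.236.
For Sn4+(aq) + Mg(s) → Sn2+(aq) + Mg2+(aq), the reaction quotient is Q = ([Sn2+(aq)]·[Mg2+(aq)]) / [Sn4+(aq)].
Isolating [Sn2+(aq)] in Q = 10^{−0.236} yields log [Sn2+(aq)] = −1.191, i.e. 0.064 M.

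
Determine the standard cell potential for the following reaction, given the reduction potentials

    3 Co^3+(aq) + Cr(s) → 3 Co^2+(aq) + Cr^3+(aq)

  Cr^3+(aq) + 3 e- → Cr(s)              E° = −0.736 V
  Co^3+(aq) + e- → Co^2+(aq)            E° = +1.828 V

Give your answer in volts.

In the reaction as written, Co^3+(aq) is reduced (cathode) and Cr^3+(aq) is produced by oxidation at the anode.
E°cell = E°(cathode) − E°(anode) = +1.828 − (−0.736) = +2.564 V.

+2.564 V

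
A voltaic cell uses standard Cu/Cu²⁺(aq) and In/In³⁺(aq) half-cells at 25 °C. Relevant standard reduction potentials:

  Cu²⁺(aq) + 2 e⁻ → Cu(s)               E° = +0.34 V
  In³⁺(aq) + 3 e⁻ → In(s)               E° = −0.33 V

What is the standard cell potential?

Of the two couples in this cell, the one with the more positive reduction potential is reduced at the cathode: here that is Cu²⁺/Cu (+0.34 V); In³⁺/In (−0.33 V) is the anode.
E°cell = E°(cathode) − E°(anode) = +0.34 − (−0.33) = +0.67 V.

+0.67 V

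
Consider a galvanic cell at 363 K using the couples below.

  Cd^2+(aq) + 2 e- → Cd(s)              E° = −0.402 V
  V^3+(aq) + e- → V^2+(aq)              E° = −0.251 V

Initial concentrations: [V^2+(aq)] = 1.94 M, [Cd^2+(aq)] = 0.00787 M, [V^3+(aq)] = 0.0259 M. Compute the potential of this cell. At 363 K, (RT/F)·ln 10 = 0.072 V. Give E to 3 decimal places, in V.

+0.092 V

The V³⁺/V²⁺ couple has the more positive E°, so it is the cathode; Cd²⁺/Cd is the anode.
The standard potential is −0.251 − (−0.402) = +0.151 V and the balanced reaction transfers n = 2 electrons.
For the overall reaction 2 V^3+(aq) + Cd(s) → 2 V^2+(aq) + Cd^2+(aq), Q = ([V^2+(aq)]^2·[Cd^2+(aq)]) / [V^3+(aq)]^2 = 44.2, giving log Q = 1.645.
Applying E = E° − (RT ln10/nF)·log Q gives +0.151 − (0.072/2)(1.645) = +0.092 V.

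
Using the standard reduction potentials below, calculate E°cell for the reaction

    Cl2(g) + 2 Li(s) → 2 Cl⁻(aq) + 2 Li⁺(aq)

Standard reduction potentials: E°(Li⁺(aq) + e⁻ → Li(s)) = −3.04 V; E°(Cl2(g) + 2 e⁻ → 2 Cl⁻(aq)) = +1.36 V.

Cl2(g) gains electrons, so the Cl₂/Cl⁻ couple is the cathode; the Li⁺/Li couple is the anode.
E°cell = E°(cathode) − E°(anode) = +1.36 − (−3.04) = +4.40 V.

+4.40 V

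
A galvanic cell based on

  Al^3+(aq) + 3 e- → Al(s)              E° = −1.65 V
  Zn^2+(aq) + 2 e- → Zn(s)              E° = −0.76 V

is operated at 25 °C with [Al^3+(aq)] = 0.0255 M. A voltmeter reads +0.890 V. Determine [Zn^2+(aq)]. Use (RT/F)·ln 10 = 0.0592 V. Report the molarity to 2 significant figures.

Zn²⁺/Zn is the cathode (higher E°); E°cell = −0.76 − (−1.65) = +0.89 V with n = 6.
Since E = E° − (0.0592/n)·log Q, log Q = n(E° − E)/0.0592 = 0.000.
The balanced reaction is 3 Zn^2+(aq) + 2 Al(s) → 3 Zn(s) + 2 Al^3+(aq), so Q = [Al^3+(aq)]^2 / [Zn^2+(aq)]^3.
Substituting the known concentrations and solving, log [Zn^2+(aq)] = −1.062 and [Zn^2+(aq)] = 0.087 M.

0.087 M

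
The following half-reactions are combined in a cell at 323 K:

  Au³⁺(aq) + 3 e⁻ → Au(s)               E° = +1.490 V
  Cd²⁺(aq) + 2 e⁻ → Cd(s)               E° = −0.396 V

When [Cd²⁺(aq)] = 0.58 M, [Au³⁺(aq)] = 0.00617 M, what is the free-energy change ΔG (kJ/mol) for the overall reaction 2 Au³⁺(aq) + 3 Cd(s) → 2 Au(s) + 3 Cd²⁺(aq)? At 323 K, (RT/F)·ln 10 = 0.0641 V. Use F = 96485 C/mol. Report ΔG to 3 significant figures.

−1070 kJ/mol

With Au³⁺/Au reduced at the cathode, E°cell = +1.490 − (−0.396) = +1.886 V and n = 6.
Q = [Cd²⁺(aq)]^3 / [Au³⁺(aq)]^2 = 5.13×10^3, so log Q = 3.710 and E = +1.886 − (0.0641/6)(3.710) = +1.8464 V.
ΔG = −nFE = −(6)(96485)(+1.8464) J/mol = −1070 kJ/mol.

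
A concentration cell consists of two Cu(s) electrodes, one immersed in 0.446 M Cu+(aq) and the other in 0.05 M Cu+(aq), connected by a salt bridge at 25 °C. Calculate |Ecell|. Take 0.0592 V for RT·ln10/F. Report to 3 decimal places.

0.056 V

For a concentration cell E°cell = 0, since both electrodes use the same couple.
The compartment with the higher Cu+(aq) concentration (0.446 M) acts as the cathode; ions are reduced there and produced at the dilute (0.05 M) anode.
With n = 1, Ecell = −(0.0592/1)·log([dilute]/[conc]) = −(0.0592/1)·log(0.05/0.446) = +0.056 V.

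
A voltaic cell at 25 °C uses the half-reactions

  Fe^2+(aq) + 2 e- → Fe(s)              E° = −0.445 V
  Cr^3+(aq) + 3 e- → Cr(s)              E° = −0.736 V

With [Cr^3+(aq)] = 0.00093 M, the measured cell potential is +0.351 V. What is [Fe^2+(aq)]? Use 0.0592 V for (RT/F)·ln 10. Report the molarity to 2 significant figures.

1.0 M

The Fe²⁺/Fe couple has the larger reduction potential, so it is the cathode: E°cell = −0.445 − (−0.736) = +0.291 V and n = 6.
Rearranging E = E° − (0.0592/n)·log Q gives log Q = 6(+0.291 − (+0.351))/0.0592 = −6.081.
The balanced reaction is 3 Fe^2+(aq) + 2 Cr(s) → 3 Fe(s) + 2 Cr^3+(aq), so Q = [Cr^3+(aq)]^2 / [Fe^2+(aq)]^3.
Isolating [Fe^2+(aq)] in Q = 10^{−6.081} yields log [Fe^2+(aq)] = 0.006, i.e. 1.0 M.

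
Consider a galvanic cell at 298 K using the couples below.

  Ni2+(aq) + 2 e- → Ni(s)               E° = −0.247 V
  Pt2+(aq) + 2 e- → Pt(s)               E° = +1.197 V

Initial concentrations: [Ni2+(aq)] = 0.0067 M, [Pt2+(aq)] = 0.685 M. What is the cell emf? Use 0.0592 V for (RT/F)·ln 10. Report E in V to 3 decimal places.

The Pt²⁺/Pt couple has the more positive E°, so it is the cathode; Ni²⁺/Ni is the anode.
The standard potential is +1.197 − (−0.247) = +1.444 V and the balanced reaction transfers n = 2 electrons.
Balancing gives Pt2+(aq) + Ni(s) → Pt(s) + Ni2+(aq); hence Q = [Ni2+(aq)] / [Pt2+(aq)] = 0.00978 (log Q = −2.010).
By the Nernst equation, E = +1.444 − (0.0592/2)·(−2.010) = +1.503 V.

+1.503 V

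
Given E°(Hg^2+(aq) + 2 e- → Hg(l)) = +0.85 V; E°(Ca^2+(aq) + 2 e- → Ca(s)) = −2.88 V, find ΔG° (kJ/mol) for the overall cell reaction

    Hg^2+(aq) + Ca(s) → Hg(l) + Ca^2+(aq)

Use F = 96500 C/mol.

−720 kJ/mol

In the reaction as written Hg^2+(aq) is reduced, so the Hg²⁺/Hg couple is the cathode and Ca²⁺/Ca is the anode.
E°cell = +0.85 − (−2.88) = +3.73 V; balancing electrons gives n = 2.
ΔG° = −nFE°cell = −(2)(96500)(+3.73) J/mol = −720 kJ/mol.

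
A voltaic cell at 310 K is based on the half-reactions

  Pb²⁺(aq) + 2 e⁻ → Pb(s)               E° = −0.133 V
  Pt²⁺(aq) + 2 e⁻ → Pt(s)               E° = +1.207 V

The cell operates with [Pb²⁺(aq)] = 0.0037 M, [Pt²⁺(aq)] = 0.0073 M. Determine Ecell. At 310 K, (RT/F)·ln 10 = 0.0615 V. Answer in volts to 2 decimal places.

Since E°(Pt²⁺/Pt) > E°(Pb²⁺/Pb), Pt²⁺/Pt serves as the cathode.
The standard potential is +1.207 − (−0.133) = +1.340 V and the balanced reaction transfers n = 2 electrons.
For the overall reaction Pt²⁺(aq) + Pb(s) → Pt(s) + Pb²⁺(aq), Q = [Pb²⁺(aq)] / [Pt²⁺(aq)] = 0.507, giving log Q = −0.295.
By the Nernst equation, E = +1.340 − (0.0615/2)·(−0.295) = +1.35 V.

+1.35 V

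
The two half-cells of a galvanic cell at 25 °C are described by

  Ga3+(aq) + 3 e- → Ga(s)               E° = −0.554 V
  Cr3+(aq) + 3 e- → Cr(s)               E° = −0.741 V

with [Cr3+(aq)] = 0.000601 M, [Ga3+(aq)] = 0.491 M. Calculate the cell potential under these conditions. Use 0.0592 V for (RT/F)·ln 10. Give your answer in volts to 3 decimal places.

+0.244 V

Ga³⁺/Ga is reduced (cathode, E° = −0.554 V) and Cr³⁺/Cr is oxidized (anode).
E°cell = E°cat − E°an = −0.554 − (−0.741) = +0.187 V; n = 3.
Balancing gives Ga3+(aq) + Cr(s) → Ga(s) + Cr3+(aq); hence Q = [Cr3+(aq)] / [Ga3+(aq)] = 0.00122 (log Q = −2.912).
E = E° − (0.0592/n)·log Q = +0.187 − (0.0592/3)(−2.912) = +0.244 V.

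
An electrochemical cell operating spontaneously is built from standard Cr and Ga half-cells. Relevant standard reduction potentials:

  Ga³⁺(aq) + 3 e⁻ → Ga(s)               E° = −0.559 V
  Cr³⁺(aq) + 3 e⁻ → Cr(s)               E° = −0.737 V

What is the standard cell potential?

+0.178 V

The Ga³⁺/Ga couple has the higher E°, so Ga ion is reduced (cathode) and Cr is oxidized (anode).
E°cell = E°(cathode) − E°(anode) = −0.559 − (−0.737) = +0.178 V.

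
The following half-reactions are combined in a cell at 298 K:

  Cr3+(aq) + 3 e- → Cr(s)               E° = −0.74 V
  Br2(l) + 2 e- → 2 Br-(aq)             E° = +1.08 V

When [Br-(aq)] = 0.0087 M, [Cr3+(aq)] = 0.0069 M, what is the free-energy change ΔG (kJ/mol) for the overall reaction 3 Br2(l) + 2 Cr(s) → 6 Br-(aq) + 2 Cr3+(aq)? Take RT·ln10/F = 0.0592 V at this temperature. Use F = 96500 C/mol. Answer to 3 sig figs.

−1150 kJ/mol

E°cell = +1.08 − (−0.74) = +1.82 V; the balanced reaction transfers n = 6 electrons.
Here Q = [Br-(aq)]^6·[Cr3+(aq)]^2 = 2.06×10^−17 (log Q = −16.685), giving E = +1.82 − (0.0592/6)·(−16.685) = +1.9846 V.
Finally ΔG = −nFE = −(6)(96500 C/mol)(+1.9846 V) = −1150 kJ/mol.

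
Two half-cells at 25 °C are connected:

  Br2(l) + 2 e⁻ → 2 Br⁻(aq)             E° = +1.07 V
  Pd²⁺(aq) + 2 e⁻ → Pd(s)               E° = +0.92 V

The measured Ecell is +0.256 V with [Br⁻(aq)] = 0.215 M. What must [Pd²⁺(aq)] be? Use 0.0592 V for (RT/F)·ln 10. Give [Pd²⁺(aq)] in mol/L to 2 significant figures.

0.0057 M

The Br₂/Br⁻ couple has the larger reduction potential, so it is the cathode: E°cell = +1.07 − (+0.92) = +0.15 V and n = 2.
Since E = E° − (0.0592/n)·log Q, log Q = n(E° − E)/0.0592 = −3.581.
For Br2(l) + Pd(s) → 2 Br⁻(aq) + Pd²⁺(aq), the reaction quotient is Q = [Br⁻(aq)]^2·[Pd²⁺(aq)].
Substituting the known concentrations and solving, log [Pd²⁺(aq)] = −2.246 and [Pd²⁺(aq)] = 0.0057 M.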